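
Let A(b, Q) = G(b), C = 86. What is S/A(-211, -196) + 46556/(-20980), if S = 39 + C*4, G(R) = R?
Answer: -4464664/1106695 ≈ -4.0342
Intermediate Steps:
A(b, Q) = b
S = 383 (S = 39 + 86*4 = 39 + 344 = 383)
S/A(-211, -196) + 46556/(-20980) = 383/(-211) + 46556/(-20980) = 383*(-1/211) + 46556*(-1/20980) = -383/211 - 11639/5245 = -4464664/1106695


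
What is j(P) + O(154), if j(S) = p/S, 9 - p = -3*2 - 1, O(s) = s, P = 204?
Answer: 7858/51 ≈ 154.08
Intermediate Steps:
p = 16 (p = 9 - (-3*2 - 1) = 9 - (-6 - 1) = 9 - 1*(-7) = 9 + 7 = 16)
j(S) = 16/S
j(P) + O(154) = 16/204 + 154 = 16*(1/204) + 154 = 4/51 + 154 = 7858/51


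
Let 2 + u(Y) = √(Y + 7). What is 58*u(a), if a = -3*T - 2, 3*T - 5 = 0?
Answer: -116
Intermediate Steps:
T = 5/3 (T = 5/3 + (⅓)*0 = 5/3 + 0 = 5/3 ≈ 1.6667)
a = -7 (a = -3*5/3 - 2 = -5 - 2 = -7)
u(Y) = -2 + √(7 + Y) (u(Y) = -2 + √(Y + 7) = -2 + √(7 + Y))
58*u(a) = 58*(-2 + √(7 - 7)) = 58*(-2 + √0) = 58*(-2 + 0) = 58*(-2) = -116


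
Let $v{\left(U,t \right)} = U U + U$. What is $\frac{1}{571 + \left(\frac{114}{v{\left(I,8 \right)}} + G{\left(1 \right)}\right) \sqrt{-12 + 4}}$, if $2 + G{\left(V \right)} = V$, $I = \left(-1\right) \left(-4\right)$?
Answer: $\frac{14275}{8155443} - \frac{235 i \sqrt{2}}{8155443} \approx 0.0017504 - 4.0751 \cdot 10^{-5} i$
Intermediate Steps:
$I = 4$
$G{\left(V \right)} = -2 + V$
$v{\left(U,t \right)} = U + U^{2}$ ($v{\left(U,t \right)} = U^{2} + U = U + U^{2}$)
$\frac{1}{571 + \left(\frac{114}{v{\left(I,8 \right)}} + G{\left(1 \right)}\right) \sqrt{-12 + 4}} = \frac{1}{571 + \left(\frac{114}{4 \left(1 + 4\right)} + \left(-2 + 1\right)\right) \sqrt{-12 + 4}} = \frac{1}{571 + \left(\frac{114}{4 \cdot 5} - 1\right) \sqrt{-8}} = \frac{1}{571 + \left(\frac{114}{20} - 1\right) 2 i \sqrt{2}} = \frac{1}{571 + \left(114 \cdot \frac{1}{20} - 1\right) 2 i \sqrt{2}} = \frac{1}{571 + \left(\frac{57}{10} - 1\right) 2 i \sqrt{2}} = \frac{1}{571 + \frac{47 \cdot 2 i \sqrt{2}}{10}} = \frac{1}{571 + \frac{47 i \sqrt{2}}{5}}$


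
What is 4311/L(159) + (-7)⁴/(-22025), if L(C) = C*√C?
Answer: -2401/22025 + 479*√159/2809 ≈ 2.0412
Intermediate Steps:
L(C) = C^(3/2)
4311/L(159) + (-7)⁴/(-22025) = 4311/(159^(3/2)) + (-7)⁴/(-22025) = 4311/((159*√159)) + 2401*(-1/22025) = 4311*(√159/25281) - 2401/22025 = 479*√159/2809 - 2401/22025 = -2401/22025 + 479*√159/2809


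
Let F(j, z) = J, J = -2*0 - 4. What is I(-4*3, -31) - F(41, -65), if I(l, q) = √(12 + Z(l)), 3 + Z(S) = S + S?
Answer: 4 + I*√15 ≈ 4.0 + 3.873*I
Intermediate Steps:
Z(S) = -3 + 2*S (Z(S) = -3 + (S + S) = -3 + 2*S)
I(l, q) = √(9 + 2*l) (I(l, q) = √(12 + (-3 + 2*l)) = √(9 + 2*l))
J = -4 (J = 0 - 4 = -4)
F(j, z) = -4
I(-4*3, -31) - F(41, -65) = √(9 + 2*(-4*3)) - 1*(-4) = √(9 + 2*(-12)) + 4 = √(9 - 24) + 4 = √(-15) + 4 = I*√15 + 4 = 4 + I*√15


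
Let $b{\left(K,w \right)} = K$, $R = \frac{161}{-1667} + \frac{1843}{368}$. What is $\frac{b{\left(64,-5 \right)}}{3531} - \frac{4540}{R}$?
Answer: $- \frac{9833960803328}{10639019523} \approx -924.33$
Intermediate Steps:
$R = \frac{3013033}{613456}$ ($R = 161 \left(- \frac{1}{1667}\right) + 1843 \cdot \frac{1}{368} = - \frac{161}{1667} + \frac{1843}{368} = \frac{3013033}{613456} \approx 4.9116$)
$\frac{b{\left(64,-5 \right)}}{3531} - \frac{4540}{R} = \frac{64}{3531} - \frac{4540}{\frac{3013033}{613456}} = 64 \cdot \frac{1}{3531} - \frac{2785090240}{3013033} = \frac{64}{3531} - \frac{2785090240}{3013033} = - \frac{9833960803328}{10639019523}$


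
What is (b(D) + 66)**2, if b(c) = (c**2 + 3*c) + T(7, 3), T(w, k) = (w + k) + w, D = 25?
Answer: 613089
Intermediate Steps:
T(w, k) = k + 2*w (T(w, k) = (k + w) + w = k + 2*w)
b(c) = 17 + c**2 + 3*c (b(c) = (c**2 + 3*c) + (3 + 2*7) = (c**2 + 3*c) + (3 + 14) = (c**2 + 3*c) + 17 = 17 + c**2 + 3*c)
(b(D) + 66)**2 = ((17 + 25**2 + 3*25) + 66)**2 = ((17 + 625 + 75) + 66)**2 = (717 + 66)**2 = 783**2 = 613089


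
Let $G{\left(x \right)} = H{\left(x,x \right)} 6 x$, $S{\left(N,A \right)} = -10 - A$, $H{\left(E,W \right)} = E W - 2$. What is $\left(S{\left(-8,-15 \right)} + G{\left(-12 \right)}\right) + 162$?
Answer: $-10057$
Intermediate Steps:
$H{\left(E,W \right)} = -2 + E W$
$G{\left(x \right)} = x \left(-12 + 6 x^{2}\right)$ ($G{\left(x \right)} = \left(-2 + x x\right) 6 x = \left(-2 + x^{2}\right) 6 x = \left(-12 + 6 x^{2}\right) x = x \left(-12 + 6 x^{2}\right)$)
$\left(S{\left(-8,-15 \right)} + G{\left(-12 \right)}\right) + 162 = \left(\left(-10 - -15\right) + 6 \left(-12\right) \left(-2 + \left(-12\right)^{2}\right)\right) + 162 = \left(\left(-10 + 15\right) + 6 \left(-12\right) \left(-2 + 144\right)\right) + 162 = \left(5 + 6 \left(-12\right) 142\right) + 162 = \left(5 - 10224\right) + 162 = -10219 + 162 = -10057$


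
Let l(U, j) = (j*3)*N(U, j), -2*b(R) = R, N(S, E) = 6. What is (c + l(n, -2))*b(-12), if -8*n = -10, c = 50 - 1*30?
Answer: -96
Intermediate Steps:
b(R) = -R/2
c = 20 (c = 50 - 30 = 20)
n = 5/4 (n = -⅛*(-10) = 5/4 ≈ 1.2500)
l(U, j) = 18*j (l(U, j) = (j*3)*6 = (3*j)*6 = 18*j)
(c + l(n, -2))*b(-12) = (20 + 18*(-2))*(-½*(-12)) = (20 - 36)*6 = -16*6 = -96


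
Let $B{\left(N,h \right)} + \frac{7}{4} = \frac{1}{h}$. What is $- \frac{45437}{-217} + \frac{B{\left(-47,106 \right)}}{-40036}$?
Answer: $\frac{55093230751}{263116592} \approx 209.39$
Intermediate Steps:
$B{\left(N,h \right)} = - \frac{7}{4} + \frac{1}{h}$
$- \frac{45437}{-217} + \frac{B{\left(-47,106 \right)}}{-40036} = - \frac{45437}{-217} + \frac{- \frac{7}{4} + \frac{1}{106}}{-40036} = \left(-45437\right) \left(- \frac{1}{217}\right) + \left(- \frac{7}{4} + \frac{1}{106}\right) \left(- \frac{1}{40036}\right) = \frac{6491}{31} - - \frac{369}{8487632} = \frac{6491}{31} + \frac{369}{8487632} = \frac{55093230751}{263116592}$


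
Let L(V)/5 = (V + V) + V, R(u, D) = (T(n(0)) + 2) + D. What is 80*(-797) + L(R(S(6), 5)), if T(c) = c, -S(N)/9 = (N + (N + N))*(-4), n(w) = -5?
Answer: -63730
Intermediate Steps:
S(N) = 108*N (S(N) = -9*(N + (N + N))*(-4) = -9*(N + 2*N)*(-4) = -9*3*N*(-4) = -(-108)*N = 108*N)
R(u, D) = -3 + D (R(u, D) = (-5 + 2) + D = -3 + D)
L(V) = 15*V (L(V) = 5*((V + V) + V) = 5*(2*V + V) = 5*(3*V) = 15*V)
80*(-797) + L(R(S(6), 5)) = 80*(-797) + 15*(-3 + 5) = -63760 + 15*2 = -63760 + 30 = -63730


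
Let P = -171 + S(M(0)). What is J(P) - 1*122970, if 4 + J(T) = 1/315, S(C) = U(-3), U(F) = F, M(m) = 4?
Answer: -38736809/315 ≈ -1.2297e+5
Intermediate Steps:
S(C) = -3
P = -174 (P = -171 - 3 = -174)
J(T) = -1259/315 (J(T) = -4 + 1/315 = -1259/315)
J(P) - 1*122970 = -1259/315 - 1*122970 = -1259/315 - 122970 = -38736809/315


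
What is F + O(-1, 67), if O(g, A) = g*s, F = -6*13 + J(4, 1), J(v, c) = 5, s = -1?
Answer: -72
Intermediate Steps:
F = -73 (F = -6*13 + 5 = -78 + 5 = -73)
O(g, A) = -g (O(g, A) = g*(-1) = -g)
F + O(-1, 67) = -73 - 1*(-1) = -73 + 1 = -72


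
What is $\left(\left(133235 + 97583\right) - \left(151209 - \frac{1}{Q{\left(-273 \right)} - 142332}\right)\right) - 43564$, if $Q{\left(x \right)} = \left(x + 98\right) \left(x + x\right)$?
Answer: $\frac{1686257189}{46782} \approx 36045.0$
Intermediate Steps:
$Q{\left(x \right)} = 2 x \left(98 + x\right)$ ($Q{\left(x \right)} = \left(98 + x\right) 2 x = 2 x \left(98 + x\right)$)
$\left(\left(133235 + 97583\right) - \left(151209 - \frac{1}{Q{\left(-273 \right)} - 142332}\right)\right) - 43564 = \left(\left(133235 + 97583\right) - \left(151209 - \frac{1}{2 \left(-273\right) \left(98 - 273\right) - 142332}\right)\right) - 43564 = \left(230818 - \left(151209 - \frac{1}{2 \left(-273\right) \left(-175\right) - 142332}\right)\right) - 43564 = \left(230818 - \left(151209 - \frac{1}{95550 - 142332}\right)\right) - 43564 = \left(230818 - \left(151209 - \frac{1}{-46782}\right)\right) - 43564 = \left(230818 - \frac{7073859439}{46782}\right) - 43564 = \frac{3724268237}{46782} - 43564 = \frac{1686257189}{46782}$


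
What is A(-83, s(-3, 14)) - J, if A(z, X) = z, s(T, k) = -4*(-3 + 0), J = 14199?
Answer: -14282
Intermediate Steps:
s(T, k) = 12 (s(T, k) = -4*(-3) = 12)
A(-83, s(-3, 14)) - J = -83 - 1*14199 = -83 - 14199 = -14282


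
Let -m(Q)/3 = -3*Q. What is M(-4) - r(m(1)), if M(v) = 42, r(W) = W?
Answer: 33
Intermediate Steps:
m(Q) = 9*Q (m(Q) = -(-9)*Q = 9*Q)
M(-4) - r(m(1)) = 42 - 9 = 33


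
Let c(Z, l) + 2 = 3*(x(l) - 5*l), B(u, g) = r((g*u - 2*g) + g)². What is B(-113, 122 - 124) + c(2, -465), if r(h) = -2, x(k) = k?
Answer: 5582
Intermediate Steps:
B(u, g) = 4 (B(u, g) = (-2)² = 4)
c(Z, l) = -2 - 12*l (c(Z, l) = -2 + 3*(l - 5*l) = -2 + 3*(-4*l) = -2 - 12*l)
B(-113, 122 - 124) + c(2, -465) = 4 + (-2 - 12*(-465)) = 4 + (-2 + 5580) = 4 + 5578 = 5582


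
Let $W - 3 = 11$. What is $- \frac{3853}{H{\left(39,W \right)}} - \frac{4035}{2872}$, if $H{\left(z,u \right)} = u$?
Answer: $- \frac{5561153}{20104} \approx -276.62$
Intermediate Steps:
$W = 14$ ($W = 3 + 11 = 14$)
$- \frac{3853}{H{\left(39,W \right)}} - \frac{4035}{2872} = - \frac{3853}{14} - \frac{4035}{2872} = - \frac{5561153}{20104}$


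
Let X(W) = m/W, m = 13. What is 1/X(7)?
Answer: 7/13 ≈ 0.53846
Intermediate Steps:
X(W) = 13/W
1/X(7) = 1/(13/7) = 7/13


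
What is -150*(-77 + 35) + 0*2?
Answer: 6300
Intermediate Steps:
-150*(-77 + 35) + 0*2 = -150*(-42) + 0 = 6300 + 0 = 6300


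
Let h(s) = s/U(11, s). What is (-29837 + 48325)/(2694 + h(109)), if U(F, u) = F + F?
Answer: 406736/59377 ≈ 6.8501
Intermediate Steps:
U(F, u) = 2*F
h(s) = s/22 (h(s) = s/((2*11)) = s/22)
(-29837 + 48325)/(2694 + h(109)) = (-29837 + 48325)/(2694 + (1/22)*109) = 18488/(2694 + 109/22) = 18488/(59377/22) = 18488*(22/59377) = 406736/59377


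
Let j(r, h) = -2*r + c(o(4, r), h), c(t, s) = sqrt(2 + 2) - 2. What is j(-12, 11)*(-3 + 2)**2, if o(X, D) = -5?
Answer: 24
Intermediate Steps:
c(t, s) = 0 (c(t, s) = sqrt(4) - 2 = 2 - 2 = 0)
j(r, h) = -2*r (j(r, h) = -2*r + 0 = -2*r)
j(-12, 11)*(-3 + 2)**2 = (-2*(-12))*(-3 + 2)**2 = 24*(-1)**2 = 24*1 = 24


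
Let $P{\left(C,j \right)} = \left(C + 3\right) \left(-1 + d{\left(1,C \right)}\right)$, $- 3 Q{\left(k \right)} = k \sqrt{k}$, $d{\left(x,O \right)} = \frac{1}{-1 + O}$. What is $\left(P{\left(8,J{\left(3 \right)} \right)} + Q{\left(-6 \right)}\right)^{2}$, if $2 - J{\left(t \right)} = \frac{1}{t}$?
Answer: $\frac{3180}{49} - \frac{264 i \sqrt{6}}{7} \approx 64.898 - 92.381 i$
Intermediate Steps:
$J{\left(t \right)} = 2 - \frac{1}{t}$
$Q{\left(k \right)} = - \frac{k^{\frac{3}{2}}}{3}$ ($Q{\left(k \right)} = - \frac{k \sqrt{k}}{3} = - \frac{k^{\frac{3}{2}}}{3}$)
$P{\left(C,j \right)} = \left(-1 + \frac{1}{-1 + C}\right) \left(3 + C\right)$ ($P{\left(C,j \right)} = \left(C + 3\right) \left(-1 + \frac{1}{-1 + C}\right) = \left(3 + C\right) \left(-1 + \frac{1}{-1 + C}\right) = \left(-1 + \frac{1}{-1 + C}\right) \left(3 + C\right)$)
$\left(P{\left(8,J{\left(3 \right)} \right)} + Q{\left(-6 \right)}\right)^{2} = \left(\frac{6 - 8 - 8^{2}}{-1 + 8} - \frac{\left(-6\right)^{\frac{3}{2}}}{3}\right)^{2} = \left(\frac{6 - 8 - 64}{7} - \frac{\left(-6\right) i \sqrt{6}}{3}\right)^{2} = \left(\frac{6 - 8 - 64}{7} + 2 i \sqrt{6}\right)^{2} = \left(\frac{1}{7} \left(-66\right) + 2 i \sqrt{6}\right)^{2} = \left(- \frac{66}{7} + 2 i \sqrt{6}\right)^{2}$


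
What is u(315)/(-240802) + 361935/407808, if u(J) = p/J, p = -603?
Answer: 56489645159/63648784640 ≈ 0.88752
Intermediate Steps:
u(J) = -603/J
u(315)/(-240802) + 361935/407808 = -603/315/(-240802) + 361935/407808 = -603*1/315*(-1/240802) + 361935*(1/407808) = -67/35*(-1/240802) + 13405/15104 = 67/8428070 + 13405/15104 = 56489645159/63648784640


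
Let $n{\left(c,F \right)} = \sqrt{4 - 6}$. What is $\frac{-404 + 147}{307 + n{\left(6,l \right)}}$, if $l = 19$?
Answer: $- \frac{78899}{94251} + \frac{257 i \sqrt{2}}{94251} \approx -0.83712 + 0.0038562 i$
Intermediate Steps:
$n{\left(c,F \right)} = i \sqrt{2}$ ($n{\left(c,F \right)} = \sqrt{-2} = i \sqrt{2}$)
$\frac{-404 + 147}{307 + n{\left(6,l \right)}} = \frac{-404 + 147}{307 + i \sqrt{2}} = - \frac{257}{307 + i \sqrt{2}}$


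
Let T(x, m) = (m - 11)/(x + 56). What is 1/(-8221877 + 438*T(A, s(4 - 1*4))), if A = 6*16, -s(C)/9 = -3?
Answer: -19/156214787 ≈ -1.2163e-7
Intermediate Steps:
s(C) = 27 (s(C) = -9*(-3) = 27)
A = 96
T(x, m) = (-11 + m)/(56 + x)
1/(-8221877 + 438*T(A, s(4 - 1*4))) = 1/(-8221877 + 438*((-11 + 27)/(56 + 96))) = 1/(-8221877 + 438*(16/152)) = 1/(-8221877 + 438*((1/152)*16)) = 1/(-8221877 + 438*(2/19)) = 1/(-8221877 + 876/19) = 1/(-156214787/19) = -19/156214787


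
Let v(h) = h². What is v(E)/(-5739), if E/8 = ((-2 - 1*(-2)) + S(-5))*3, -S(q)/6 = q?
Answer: -172800/1913 ≈ -90.329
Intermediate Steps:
S(q) = -6*q
E = 720 (E = 8*(((-2 - 1*(-2)) - 6*(-5))*3) = 8*(((-2 + 2) + 30)*3) = 8*((0 + 30)*3) = 8*(30*3) = 8*90 = 720)
v(E)/(-5739) = 720²/(-5739) = 518400*(-1/5739) = -172800/1913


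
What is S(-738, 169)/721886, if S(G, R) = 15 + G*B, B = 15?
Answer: -1005/65626 ≈ -0.015314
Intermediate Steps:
S(G, R) = 15 + 15*G (S(G, R) = 15 + G*15 = 15 + 15*G)
S(-738, 169)/721886 = (15 + 15*(-738))/721886 = (15 - 11070)*(1/721886) = -11055*1/721886 = -1005/65626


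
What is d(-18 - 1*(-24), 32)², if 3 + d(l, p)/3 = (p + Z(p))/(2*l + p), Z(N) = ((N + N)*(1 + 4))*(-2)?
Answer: 308025/121 ≈ 2545.7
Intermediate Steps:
Z(N) = -20*N (Z(N) = ((2*N)*5)*(-2) = (10*N)*(-2) = -20*N)
d(l, p) = -9 - 57*p/(p + 2*l) (d(l, p) = -9 + 3*((p - 20*p)/(2*l + p)) = -9 + 3*((-19*p)/(p + 2*l)) = -9 + 3*(-19*p/(p + 2*l)) = -9 - 57*p/(p + 2*l))
d(-18 - 1*(-24), 32)² = (6*(-11*32 - 3*(-18 - 1*(-24)))/(32 + 2*(-18 - 1*(-24))))² = (6*(-352 - 3*(-18 + 24))/(32 + 2*(-18 + 24)))² = (6*(-352 - 3*6)/(32 + 2*6))² = (6*(-352 - 18)/(32 + 12))² = (6*(-370)/44)² = (6*(1/44)*(-370))² = (-555/11)² = 308025/121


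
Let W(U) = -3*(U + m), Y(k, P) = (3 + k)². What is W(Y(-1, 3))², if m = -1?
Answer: 81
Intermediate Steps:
W(U) = 3 - 3*U (W(U) = -3*(U - 1) = -3*(-1 + U) = 3 - 3*U)
W(Y(-1, 3))² = (3 - 3*(3 - 1)²)² = (3 - 3*2²)² = (3 - 3*4)² = (3 - 12)² = (-9)² = 81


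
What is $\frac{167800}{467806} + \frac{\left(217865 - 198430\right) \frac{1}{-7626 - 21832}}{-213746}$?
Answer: $\frac{3125937189645}{8714657863516} \approx 0.3587$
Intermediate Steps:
$\frac{167800}{467806} + \frac{\left(217865 - 198430\right) \frac{1}{-7626 - 21832}}{-213746} = 167800 \cdot \frac{1}{467806} + \frac{19435}{-29458} \left(- \frac{1}{213746}\right) = \frac{83900}{233903} + 19435 \left(- \frac{1}{29458}\right) \left(- \frac{1}{213746}\right) = \frac{83900}{233903} - - \frac{115}{37257572} = \frac{83900}{233903} + \frac{115}{37257572} = \frac{3125937189645}{8714657863516}$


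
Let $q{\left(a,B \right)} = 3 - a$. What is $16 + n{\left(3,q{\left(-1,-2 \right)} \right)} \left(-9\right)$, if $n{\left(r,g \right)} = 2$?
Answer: $-2$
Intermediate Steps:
$16 + n{\left(3,q{\left(-1,-2 \right)} \right)} \left(-9\right) = 16 + 2 \left(-9\right) = 16 - 18 = -2$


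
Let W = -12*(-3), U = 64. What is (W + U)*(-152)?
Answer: -15200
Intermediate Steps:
W = 36
(W + U)*(-152) = (36 + 64)*(-152) = 100*(-152) = -15200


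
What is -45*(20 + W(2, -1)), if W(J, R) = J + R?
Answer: -945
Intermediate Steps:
-45*(20 + W(2, -1)) = -45*(20 + (2 - 1)) = -45*(20 + 1) = -45*21 = -945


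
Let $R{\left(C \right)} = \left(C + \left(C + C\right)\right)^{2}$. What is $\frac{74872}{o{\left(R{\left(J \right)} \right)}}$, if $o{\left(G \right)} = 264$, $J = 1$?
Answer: $\frac{9359}{33} \approx 283.61$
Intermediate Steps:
$R{\left(C \right)} = 9 C^{2}$ ($R{\left(C \right)} = \left(C + 2 C\right)^{2} = \left(3 C\right)^{2} = 9 C^{2}$)
$\frac{74872}{o{\left(R{\left(J \right)} \right)}} = \frac{74872}{264} = 74872 \cdot \frac{1}{264} = \frac{9359}{33}$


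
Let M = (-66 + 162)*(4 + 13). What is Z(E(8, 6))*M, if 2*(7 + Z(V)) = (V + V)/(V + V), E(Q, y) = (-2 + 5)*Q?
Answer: -10608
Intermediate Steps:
M = 1632 (M = 96*17 = 1632)
E(Q, y) = 3*Q
Z(V) = -13/2 (Z(V) = -7 + ((V + V)/(V + V))/2 = -7 + ((2*V)/((2*V)))/2 = -7 + ((2*V)*(1/(2*V)))/2 = -7 + (½)*1 = -7 + ½ = -13/2)
Z(E(8, 6))*M = -13/2*1632 = -10608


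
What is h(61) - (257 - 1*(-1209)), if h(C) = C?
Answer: -1405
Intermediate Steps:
h(61) - (257 - 1*(-1209)) = 61 - (257 - 1*(-1209)) = 61 - (257 + 1209) = 61 - 1*1466 = 61 - 1466 = -1405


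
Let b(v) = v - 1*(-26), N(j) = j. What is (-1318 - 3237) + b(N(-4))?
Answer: -4533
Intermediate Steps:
b(v) = 26 + v (b(v) = v + 26 = 26 + v)
(-1318 - 3237) + b(N(-4)) = (-1318 - 3237) + (26 - 4) = -4555 + 22 = -4533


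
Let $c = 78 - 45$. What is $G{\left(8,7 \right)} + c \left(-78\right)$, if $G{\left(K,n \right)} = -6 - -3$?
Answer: $-2577$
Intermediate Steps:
$G{\left(K,n \right)} = -3$ ($G{\left(K,n \right)} = -6 + 3 = -3$)
$c = 33$
$G{\left(8,7 \right)} + c \left(-78\right) = -3 + 33 \left(-78\right) = -3 - 2574 = -2577$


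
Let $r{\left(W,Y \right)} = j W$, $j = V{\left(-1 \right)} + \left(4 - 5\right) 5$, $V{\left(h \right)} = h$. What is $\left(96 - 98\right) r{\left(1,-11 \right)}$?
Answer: $12$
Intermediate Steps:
$j = -6$ ($j = -1 + \left(4 - 5\right) 5 = -1 - 5 = -6$)
$r{\left(W,Y \right)} = - 6 W$
$\left(96 - 98\right) r{\left(1,-11 \right)} = \left(96 - 98\right) \left(\left(-6\right) 1\right) = \left(-2\right) \left(-6\right) = 12$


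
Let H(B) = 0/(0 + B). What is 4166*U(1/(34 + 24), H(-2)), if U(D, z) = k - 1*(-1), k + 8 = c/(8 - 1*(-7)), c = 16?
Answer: -370774/15 ≈ -24718.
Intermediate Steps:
k = -104/15 (k = -8 + 16/(8 - 1*(-7)) = -8 + 16/(8 + 7) = -8 + 16/15 = -104/15 ≈ -6.9333)
H(B) = 0 (H(B) = 0/B = 0)
U(D, z) = -89/15 (U(D, z) = -104/15 - 1*(-1) = -104/15 + 1 = -89/15)
4166*U(1/(34 + 24), H(-2)) = 4166*(-89/15) = -370774/15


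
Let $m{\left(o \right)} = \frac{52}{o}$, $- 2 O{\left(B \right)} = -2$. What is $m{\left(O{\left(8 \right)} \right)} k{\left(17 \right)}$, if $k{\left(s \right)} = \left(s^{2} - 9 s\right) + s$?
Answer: $7956$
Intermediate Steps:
$O{\left(B \right)} = 1$ ($O{\left(B \right)} = \left(- \frac{1}{2}\right) \left(-2\right) = 1$)
$k{\left(s \right)} = s^{2} - 8 s$
$m{\left(O{\left(8 \right)} \right)} k{\left(17 \right)} = \frac{52}{1} \cdot 17 \left(-8 + 17\right) = 52 \cdot 1 \cdot 17 \cdot 9 = 52 \cdot 153 = 7956$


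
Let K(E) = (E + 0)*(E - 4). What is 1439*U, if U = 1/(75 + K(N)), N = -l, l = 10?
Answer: 1439/215 ≈ 6.6930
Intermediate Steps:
N = -10 (N = -1*10 = -10)
K(E) = E*(-4 + E)
U = 1/215 (U = 1/(75 - 10*(-4 - 10)) = 1/(75 - 10*(-14)) = 1/(75 + 140) = 1/215 ≈ 0.0046512)
1439*U = 1439*(1/215) = 1439/215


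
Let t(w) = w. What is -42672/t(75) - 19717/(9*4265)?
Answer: -109296233/191925 ≈ -569.47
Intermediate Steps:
-42672/t(75) - 19717/(9*4265) = -42672/75 - 19717/(9*4265) = -42672*1/75 - 19717/38385 = -14224/25 - 19717*1/38385 = -14224/25 - 19717/38385 = -109296233/191925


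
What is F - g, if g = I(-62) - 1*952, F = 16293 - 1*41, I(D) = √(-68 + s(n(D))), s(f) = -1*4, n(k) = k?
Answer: 17204 - 6*I*√2 ≈ 17204.0 - 8.4853*I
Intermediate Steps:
s(f) = -4
I(D) = 6*I*√2 (I(D) = √(-68 - 4) = √(-72) = 6*I*√2)
F = 16252 (F = 16293 - 41 = 16252)
g = -952 + 6*I*√2 (g = 6*I*√2 - 1*952 = 6*I*√2 - 952 = -952 + 6*I*√2 ≈ -952.0 + 8.4853*I)
F - g = 16252 - (-952 + 6*I*√2) = 16252 + (952 - 6*I*√2) = 17204 - 6*I*√2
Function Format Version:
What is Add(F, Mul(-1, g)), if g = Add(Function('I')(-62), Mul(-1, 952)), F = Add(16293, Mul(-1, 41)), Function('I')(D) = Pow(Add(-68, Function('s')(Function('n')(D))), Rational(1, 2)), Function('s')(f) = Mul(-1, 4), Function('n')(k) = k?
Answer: Add(17204, Mul(-6, I, Pow(2, Rational(1, 2)))) ≈ Add(17204., Mul(-8.4853, I))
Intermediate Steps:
Function('s')(f) = -4
Function('I')(D) = Mul(6, I, Pow(2, Rational(1, 2))) (Function('I')(D) = Pow(Add(-68, -4), Rational(1, 2)) = Pow(-72, Rational(1, 2)) = Mul(6, I, Pow(2, Rational(1, 2))))
F = 16252 (F = Add(16293, -41) = 16252)
g = Add(-952, Mul(6, I, Pow(2, Rational(1, 2)))) (g = Add(Mul(6, I, Pow(2, Rational(1, 2))), Mul(-1, 952)) = Add(Mul(6, I, Pow(2, Rational(1, 2))), -952) = Add(-952, Mul(6, I, Pow(2, Rational(1, 2)))) ≈ Add(-952.00, Mul(8.4853, I)))
Add(F, Mul(-1, g)) = Add(16252, Mul(-1, Add(-952, Mul(6, I, Pow(2, Rational(1, 2)))))) = Add(16252, Add(952, Mul(-6, I, Pow(2, Rational(1, 2))))) = Add(17204, Mul(-6, I, Pow(2, Rational(1, 2))))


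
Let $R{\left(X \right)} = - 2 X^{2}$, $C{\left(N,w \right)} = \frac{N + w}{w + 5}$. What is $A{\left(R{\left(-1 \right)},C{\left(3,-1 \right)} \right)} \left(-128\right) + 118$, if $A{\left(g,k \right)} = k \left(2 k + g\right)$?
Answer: $182$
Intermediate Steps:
$C{\left(N,w \right)} = \frac{N + w}{5 + w}$
$A{\left(g,k \right)} = k \left(g + 2 k\right)$
$A{\left(R{\left(-1 \right)},C{\left(3,-1 \right)} \right)} \left(-128\right) + 118 = \frac{3 - 1}{5 - 1} \left(- 2 \left(-1\right)^{2} + 2 \frac{3 - 1}{5 - 1}\right) \left(-128\right) + 118 = \frac{1}{4} \cdot 2 \left(\left(-2\right) 1 + 2 \cdot \frac{1}{4} \cdot 2\right) \left(-128\right) + 118 = \frac{1}{4} \cdot 2 \left(-2 + 2 \cdot \frac{1}{4} \cdot 2\right) \left(-128\right) + 118 = \frac{-2 + 2 \cdot \frac{1}{2}}{2} \left(-128\right) + 118 = \frac{-2 + 1}{2} \left(-128\right) + 118 = \frac{1}{2} \left(-1\right) \left(-128\right) + 118 = \left(- \frac{1}{2}\right) \left(-128\right) + 118 = 64 + 118 = 182$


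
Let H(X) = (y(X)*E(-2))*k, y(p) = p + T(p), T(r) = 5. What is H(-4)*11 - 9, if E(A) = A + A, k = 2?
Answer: -97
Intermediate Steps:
E(A) = 2*A
y(p) = 5 + p (y(p) = p + 5 = 5 + p)
H(X) = -40 - 8*X (H(X) = ((5 + X)*(2*(-2)))*2 = ((5 + X)*(-4))*2 = (-20 - 4*X)*2 = -40 - 8*X)
H(-4)*11 - 9 = (-40 - 8*(-4))*11 - 9 = (-40 + 32)*11 - 9 = -8*11 - 9 = -88 - 9 = -97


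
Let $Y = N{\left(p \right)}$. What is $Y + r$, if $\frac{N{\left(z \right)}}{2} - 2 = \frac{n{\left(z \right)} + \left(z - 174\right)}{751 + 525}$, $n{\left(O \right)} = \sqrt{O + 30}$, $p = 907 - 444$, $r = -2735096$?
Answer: $- \frac{1744988407}{638} + \frac{\sqrt{493}}{638} \approx -2.7351 \cdot 10^{6}$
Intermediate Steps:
$p = 463$ ($p = 907 - 444 = 463$)
$n{\left(O \right)} = \sqrt{30 + O}$
$N{\left(z \right)} = \frac{41}{11} + \frac{z}{638} + \frac{\sqrt{30 + z}}{638}$ ($N{\left(z \right)} = 4 + 2 \frac{\sqrt{30 + z} + \left(z - 174\right)}{751 + 525} = 4 + 2 \frac{\sqrt{30 + z} + \left(z - 174\right)}{1276} = 4 + 2 \left(\sqrt{30 + z} + \left(-174 + z\right)\right) \frac{1}{1276} = 4 + 2 \left(-174 + z + \sqrt{30 + z}\right) \frac{1}{1276} = 4 + 2 \left(- \frac{3}{22} + \frac{z}{1276} + \frac{\sqrt{30 + z}}{1276}\right) = 4 + \left(- \frac{3}{11} + \frac{z}{638} + \frac{\sqrt{30 + z}}{638}\right) = \frac{41}{11} + \frac{z}{638} + \frac{\sqrt{30 + z}}{638}$)
$Y = \frac{2841}{638} + \frac{\sqrt{493}}{638}$ ($Y = \frac{41}{11} + \frac{1}{638} \cdot 463 + \frac{\sqrt{30 + 463}}{638} = \frac{41}{11} + \frac{463}{638} + \frac{\sqrt{493}}{638} = \frac{2841}{638} + \frac{\sqrt{493}}{638} \approx 4.4878$)
$Y + r = \left(\frac{2841}{638} + \frac{\sqrt{493}}{638}\right) - 2735096 = - \frac{1744988407}{638} + \frac{\sqrt{493}}{638}$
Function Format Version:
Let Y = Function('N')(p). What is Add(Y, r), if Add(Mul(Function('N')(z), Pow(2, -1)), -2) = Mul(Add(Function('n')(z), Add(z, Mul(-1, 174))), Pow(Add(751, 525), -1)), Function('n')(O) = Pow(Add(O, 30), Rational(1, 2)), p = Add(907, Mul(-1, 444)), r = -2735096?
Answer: Add(Rational(-1744988407, 638), Mul(Rational(1, 638), Pow(493, Rational(1, 2)))) ≈ -2.7351e+6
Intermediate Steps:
p = 463 (p = Add(907, -444) = 463)
Function('n')(O) = Pow(Add(30, O), Rational(1, 2))
Function('N')(z) = Add(Rational(41, 11), Mul(Rational(1, 638), z), Mul(Rational(1, 638), Pow(Add(30, z), Rational(1, 2)))) (Function('N')(z) = Add(4, Mul(2, Mul(Add(Pow(Add(30, z), Rational(1, 2)), Add(z, Mul(-1, 174))), Pow(Add(751, 525), -1)))) = Add(4, Mul(2, Mul(Add(Pow(Add(30, z), Rational(1, 2)), Add(z, -174)), Pow(1276, -1)))) = Add(4, Mul(2, Mul(Add(Pow(Add(30, z), Rational(1, 2)), Add(-174, z)), Rational(1, 1276)))) = Add(4, Mul(2, Mul(Add(-174, z, Pow(Add(30, z), Rational(1, 2))), Rational(1, 1276)))) = Add(4, Mul(2, Add(Rational(-3, 22), Mul(Rational(1, 1276), z), Mul(Rational(1, 1276), Pow(Add(30, z), Rational(1, 2)))))) = Add(4, Add(Rational(-3, 11), Mul(Rational(1, 638), z), Mul(Rational(1, 638), Pow(Add(30, z), Rational(1, 2))))) = Add(Rational(41, 11), Mul(Rational(1, 638), z), Mul(Rational(1, 638), Pow(Add(30, z), Rational(1, 2)))))
Y = Add(Rational(2841, 638), Mul(Rational(1, 638), Pow(493, Rational(1, 2)))) (Y = Add(Rational(41, 11), Mul(Rational(1, 638), 463), Mul(Rational(1, 638), Pow(Add(30, 463), Rational(1, 2)))) = Add(Rational(41, 11), Rational(463, 638), Mul(Rational(1, 638), Pow(493, Rational(1, 2)))) = Add(Rational(2841, 638), Mul(Rational(1, 638), Pow(493, Rational(1, 2)))) ≈ 4.4878)
Add(Y, r) = Add(Add(Rational(2841, 638), Mul(Rational(1, 638), Pow(493, Rational(1, 2)))), -2735096) = Add(Rational(-1744988407, 638), Mul(Rational(1, 638), Pow(493, Rational(1, 2))))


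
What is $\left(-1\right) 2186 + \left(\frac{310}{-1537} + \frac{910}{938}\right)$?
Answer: $- \frac{225032959}{102979} \approx -2185.2$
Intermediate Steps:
$\left(-1\right) 2186 + \left(\frac{310}{-1537} + \frac{910}{938}\right) = -2186 + \left(310 \left(- \frac{1}{1537}\right) + 910 \cdot \frac{1}{938}\right) = -2186 + \left(- \frac{310}{1537} + \frac{65}{67}\right) = -2186 + \frac{79135}{102979} = - \frac{225032959}{102979}$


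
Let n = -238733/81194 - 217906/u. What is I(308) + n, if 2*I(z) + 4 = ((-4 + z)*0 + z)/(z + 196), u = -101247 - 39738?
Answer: -5440253599/1761097860 ≈ -3.0891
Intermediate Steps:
u = -140985
I(z) = -2 + z/(2*(196 + z)) (I(z) = -2 + (((-4 + z)*0 + z)/(z + 196))/2 = -2 + ((0 + z)/(196 + z))/2 = -2 + (z/(196 + z))/2 = -2 + z/(2*(196 + z)))
n = -1228085557/880548930 (n = -238733/81194 - 217906/(-140985) = -238733*1/81194 - 217906*(-1/140985) = -238733/81194 + 16762/10845 = -1228085557/880548930 ≈ -1.3947)
I(308) + n = (-784 - 3*308)/(2*(196 + 308)) - 1228085557/880548930 = (½)*(-784 - 924)/504 - 1228085557/880548930 = (½)*(1/504)*(-1708) - 1228085557/880548930 = -61/36 - 1228085557/880548930 = -5440253599/1761097860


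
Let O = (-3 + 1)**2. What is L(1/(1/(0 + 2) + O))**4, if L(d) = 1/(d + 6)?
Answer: 6561/9834496 ≈ 0.00066714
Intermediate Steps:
O = 4 (O = (-2)**2 = 4)
L(d) = 1/(6 + d)
L(1/(1/(0 + 2) + O))**4 = (1/(6 + 1/(1/(0 + 2) + 4)))**4 = (1/(6 + 1/(1/2 + 4)))**4 = (1/(6 + 1/(9/2)))**4 = (1/(6 + 2/9))**4 = (1/(56/9))**4 = (9/56)**4 = 6561/9834496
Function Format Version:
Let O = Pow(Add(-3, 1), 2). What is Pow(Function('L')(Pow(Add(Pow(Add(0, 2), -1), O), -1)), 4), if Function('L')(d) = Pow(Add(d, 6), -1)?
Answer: Rational(6561, 9834496) ≈ 0.00066714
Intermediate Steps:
O = 4 (O = Pow(-2, 2) = 4)
Function('L')(d) = Pow(Add(6, d), -1)
Pow(Function('L')(Pow(Add(Pow(Add(0, 2), -1), O), -1)), 4) = Pow(Pow(Add(6, Pow(Add(Pow(Add(0, 2), -1), 4), -1)), -1), 4) = Pow(Pow(Add(6, Pow(Add(Pow(2, -1), 4), -1)), -1), 4) = Pow(Pow(Add(6, Pow(Add(Rational(1, 2), 4), -1)), -1), 4) = Pow(Pow(Add(6, Pow(Rational(9, 2), -1)), -1), 4) = Pow(Pow(Add(6, Rational(2, 9)), -1), 4) = Pow(Pow(Rational(56, 9), -1), 4) = Pow(Rational(9, 56), 4) = Rational(6561, 9834496)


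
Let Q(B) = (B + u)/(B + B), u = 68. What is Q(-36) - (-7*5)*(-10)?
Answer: -3154/9 ≈ -350.44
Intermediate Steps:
Q(B) = (68 + B)/(2*B) (Q(B) = (B + 68)/(B + B) = (68 + B)/((2*B)) = (68 + B)*(1/(2*B)) = (68 + B)/(2*B))
Q(-36) - (-7*5)*(-10) = (1/2)*(68 - 36)/(-36) - (-7*5)*(-10) = (1/2)*(-1/36)*32 - (-35)*(-10) = -4/9 - 1*350 = -4/9 - 350 = -3154/9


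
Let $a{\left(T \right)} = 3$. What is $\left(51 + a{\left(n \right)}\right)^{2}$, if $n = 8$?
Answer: $2916$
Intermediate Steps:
$\left(51 + a{\left(n \right)}\right)^{2} = \left(51 + 3\right)^{2} = 54^{2} = 2916$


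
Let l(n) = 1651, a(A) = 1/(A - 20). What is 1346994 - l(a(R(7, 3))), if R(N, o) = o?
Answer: 1345343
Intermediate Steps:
a(A) = 1/(-20 + A)
1346994 - l(a(R(7, 3))) = 1346994 - 1*1651 = 1346994 - 1651 = 1345343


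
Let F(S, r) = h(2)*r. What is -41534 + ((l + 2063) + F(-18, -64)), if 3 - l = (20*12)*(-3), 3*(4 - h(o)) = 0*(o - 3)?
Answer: -39004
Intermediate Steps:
h(o) = 4 (h(o) = 4 - 0*(o - 3) = 4 - 0*(-3 + o) = 4 - ⅓*0 = 4 + 0 = 4)
F(S, r) = 4*r
l = 723 (l = 3 - 20*12*(-3) = 3 - 240*(-3) = 3 - 1*(-720) = 3 + 720 = 723)
-41534 + ((l + 2063) + F(-18, -64)) = -41534 + ((723 + 2063) + 4*(-64)) = -41534 + (2786 - 256) = -41534 + 2530 = -39004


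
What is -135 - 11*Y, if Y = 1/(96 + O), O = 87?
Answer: -24716/183 ≈ -135.06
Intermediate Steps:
Y = 1/183 (Y = 1/(96 + 87) = 1/183 ≈ 0.0054645)
-135 - 11*Y = -135 - 11*1/183 = -135 - 11/183 = -24716/183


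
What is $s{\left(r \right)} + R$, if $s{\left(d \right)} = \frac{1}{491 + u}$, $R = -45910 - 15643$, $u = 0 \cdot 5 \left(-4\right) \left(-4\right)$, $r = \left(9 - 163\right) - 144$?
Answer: $- \frac{30222522}{491} \approx -61553.0$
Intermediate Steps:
$r = -298$ ($r = -154 - 144 = -298$)
$u = 0$ ($u = 0 \left(-20\right) \left(-4\right) = 0 \left(-4\right) = 0$)
$R = -61553$
$s{\left(d \right)} = \frac{1}{491}$ ($s{\left(d \right)} = \frac{1}{491 + 0} = \frac{1}{491}$)
$s{\left(r \right)} + R = \frac{1}{491} - 61553 = - \frac{30222522}{491}$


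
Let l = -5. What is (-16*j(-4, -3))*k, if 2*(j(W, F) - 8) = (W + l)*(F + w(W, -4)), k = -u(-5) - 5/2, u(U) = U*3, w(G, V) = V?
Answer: -7900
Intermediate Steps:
u(U) = 3*U
k = 25/2 (k = -3*(-5) - 5/2 = -1*(-15) - 5*½ = 15 - 5/2 = 25/2 ≈ 12.500)
j(W, F) = 8 + (-5 + W)*(-4 + F)/2 (j(W, F) = 8 + ((W - 5)*(F - 4))/2 = 8 + ((-5 + W)*(-4 + F))/2 = 8 + (-5 + W)*(-4 + F)/2)
(-16*j(-4, -3))*k = -16*(18 - 2*(-4) - 5/2*(-3) + (½)*(-3)*(-4))*(25/2) = -16*(18 + 8 + 15/2 + 6)*(25/2) = -16*79/2*(25/2) = -632*25/2 = -7900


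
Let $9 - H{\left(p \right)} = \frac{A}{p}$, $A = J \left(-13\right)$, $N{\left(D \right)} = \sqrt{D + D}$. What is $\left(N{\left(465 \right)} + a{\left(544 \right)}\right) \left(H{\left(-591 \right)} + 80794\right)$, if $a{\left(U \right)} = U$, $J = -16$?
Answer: $\frac{25978600864}{591} + \frac{47754781 \sqrt{930}}{591} \approx 4.6421 \cdot 10^{7}$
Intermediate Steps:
$N{\left(D \right)} = \sqrt{2} \sqrt{D}$ ($N{\left(D \right)} = \sqrt{2 D} = \sqrt{2} \sqrt{D}$)
$A = 208$ ($A = \left(-16\right) \left(-13\right) = 208$)
$H{\left(p \right)} = 9 - \frac{208}{p}$
$\left(N{\left(465 \right)} + a{\left(544 \right)}\right) \left(H{\left(-591 \right)} + 80794\right) = \left(\sqrt{2} \sqrt{465} + 544\right) \left(\left(9 - \frac{208}{-591}\right) + 80794\right) = \left(\sqrt{930} + 544\right) \left(\left(9 - - \frac{208}{591}\right) + 80794\right) = \left(544 + \sqrt{930}\right) \left(\left(9 + \frac{208}{591}\right) + 80794\right) = \left(544 + \sqrt{930}\right) \left(\frac{5527}{591} + 80794\right) = \left(544 + \sqrt{930}\right) \frac{47754781}{591} = \frac{25978600864}{591} + \frac{47754781 \sqrt{930}}{591}$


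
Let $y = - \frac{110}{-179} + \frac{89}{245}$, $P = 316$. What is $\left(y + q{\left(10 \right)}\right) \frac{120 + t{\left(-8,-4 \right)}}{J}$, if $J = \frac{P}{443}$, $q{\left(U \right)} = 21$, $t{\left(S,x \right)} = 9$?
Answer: $\frac{13770083973}{3464545} \approx 3974.6$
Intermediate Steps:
$y = \frac{42881}{43855}$ ($y = \left(-110\right) \left(- \frac{1}{179}\right) + 89 \cdot \frac{1}{245} = \frac{110}{179} + \frac{89}{245} = \frac{42881}{43855} \approx 0.97779$)
$J = \frac{316}{443} \approx 0.71332$
$\left(y + q{\left(10 \right)}\right) \frac{120 + t{\left(-8,-4 \right)}}{J} = \left(\frac{42881}{43855} + 21\right) \frac{120 + 9}{\frac{316}{443}} = \frac{963836 \cdot 129 \cdot \frac{443}{316}}{43855} = \frac{963836}{43855} \cdot \frac{57147}{316} = \frac{13770083973}{3464545}$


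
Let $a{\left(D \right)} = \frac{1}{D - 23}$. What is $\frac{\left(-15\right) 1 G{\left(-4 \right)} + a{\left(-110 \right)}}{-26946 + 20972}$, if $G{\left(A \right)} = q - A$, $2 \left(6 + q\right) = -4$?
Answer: $- \frac{7979}{794542} \approx -0.010042$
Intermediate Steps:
$q = -8$ ($q = -6 + \frac{1}{2} \left(-4\right) = -6 - 2 = -8$)
$a{\left(D \right)} = \frac{1}{-23 + D}$
$G{\left(A \right)} = -8 - A$
$\frac{\left(-15\right) 1 G{\left(-4 \right)} + a{\left(-110 \right)}}{-26946 + 20972} = \frac{\left(-15\right) 1 \left(-8 - -4\right) + \frac{1}{-23 - 110}}{-26946 + 20972} = \frac{- 15 \left(-8 + 4\right) + \frac{1}{-133}}{-5974} = \left(\left(-15\right) \left(-4\right) - \frac{1}{133}\right) \left(- \frac{1}{5974}\right) = \left(60 - \frac{1}{133}\right) \left(- \frac{1}{5974}\right) = \frac{7979}{133} \left(- \frac{1}{5974}\right) = - \frac{7979}{794542}$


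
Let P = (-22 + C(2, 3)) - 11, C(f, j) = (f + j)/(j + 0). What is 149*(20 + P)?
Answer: -5066/3 ≈ -1688.7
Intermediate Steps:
C(f, j) = (f + j)/j
P = -94/3 (P = (-22 + (2 + 3)/3) - 11 = (-22 + (⅓)*5) - 11 = (-22 + 5/3) - 11 = -61/3 - 11 = -94/3 ≈ -31.333)
149*(20 + P) = 149*(20 - 94/3) = 149*(-34/3) = -5066/3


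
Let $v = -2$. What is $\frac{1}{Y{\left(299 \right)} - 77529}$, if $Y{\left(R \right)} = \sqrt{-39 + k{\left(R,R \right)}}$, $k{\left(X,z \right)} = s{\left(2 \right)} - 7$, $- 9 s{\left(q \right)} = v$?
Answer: $- \frac{697761}{54096712981} - \frac{6 i \sqrt{103}}{54096712981} \approx -1.2898 \cdot 10^{-5} - 1.1256 \cdot 10^{-9} i$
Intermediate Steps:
$s{\left(q \right)} = \frac{2}{9}$ ($s{\left(q \right)} = \left(- \frac{1}{9}\right) \left(-2\right) = \frac{2}{9}$)
$k{\left(X,z \right)} = - \frac{61}{9}$ ($k{\left(X,z \right)} = \frac{2}{9} - 7 = - \frac{61}{9}$)
$Y{\left(R \right)} = \frac{2 i \sqrt{103}}{3}$ ($Y{\left(R \right)} = \sqrt{-39 - \frac{61}{9}} = \sqrt{- \frac{412}{9}} = \frac{2 i \sqrt{103}}{3}$)
$\frac{1}{Y{\left(299 \right)} - 77529} = \frac{1}{\frac{2 i \sqrt{103}}{3} - 77529} = \frac{1}{-77529 + \frac{2 i \sqrt{103}}{3}}$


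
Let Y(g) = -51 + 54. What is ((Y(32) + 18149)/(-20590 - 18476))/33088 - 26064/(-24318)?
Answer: 233960395829/218290494576 ≈ 1.0718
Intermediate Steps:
Y(g) = 3
((Y(32) + 18149)/(-20590 - 18476))/33088 - 26064/(-24318) = ((3 + 18149)/(-20590 - 18476))/33088 - 26064/(-24318) = (18152/(-39066))*(1/33088) - 26064*(-1/24318) = (18152*(-1/39066))*(1/33088) + 1448/1351 = -9076/19533*1/33088 + 1448/1351 = -2269/161576976 + 1448/1351 = 233960395829/218290494576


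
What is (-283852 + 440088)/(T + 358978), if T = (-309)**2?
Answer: 156236/454459 ≈ 0.34378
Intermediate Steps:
T = 95481
(-283852 + 440088)/(T + 358978) = (-283852 + 440088)/(95481 + 358978) = 156236/454459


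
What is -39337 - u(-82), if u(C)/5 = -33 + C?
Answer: -38762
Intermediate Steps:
u(C) = -165 + 5*C (u(C) = 5*(-33 + C) = -165 + 5*C)
-39337 - u(-82) = -39337 - (-165 + 5*(-82)) = -39337 - (-165 - 410) = -39337 - 1*(-575) = -39337 + 575 = -38762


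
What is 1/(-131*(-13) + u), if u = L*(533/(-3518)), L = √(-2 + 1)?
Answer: 1621298444/2761071271985 + 144238*I/2761071271985 ≈ 0.0005872 + 5.224e-8*I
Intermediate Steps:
L = I (L = √(-1) = I ≈ 1.0*I)
u = -533*I/3518 (u = I*(533/(-3518)) = I*(533*(-1/3518)) = I*(-533/3518) = -533*I/3518 ≈ -0.15151*I)
1/(-131*(-13) + u) = 1/(-131*(-13) - 533*I/3518) = 1/(1703 - 533*I/3518) = 12376324*(1703 + 533*I/3518)/35893926535805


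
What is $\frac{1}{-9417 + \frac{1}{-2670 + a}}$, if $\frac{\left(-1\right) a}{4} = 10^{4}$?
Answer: $- \frac{42670}{401823391} \approx -0.00010619$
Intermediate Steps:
$a = -40000$ ($a = - 4 \cdot 10^{4} = \left(-4\right) 10000 = -40000$)
$\frac{1}{-9417 + \frac{1}{-2670 + a}} = \frac{1}{-9417 + \frac{1}{-2670 - 40000}} = \frac{1}{-9417 + \frac{1}{-42670}} = \frac{1}{-9417 - \frac{1}{42670}} = \frac{1}{- \frac{401823391}{42670}} = - \frac{42670}{401823391}$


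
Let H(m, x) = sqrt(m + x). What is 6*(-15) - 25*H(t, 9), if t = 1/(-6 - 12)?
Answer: -90 - 25*sqrt(322)/6 ≈ -164.77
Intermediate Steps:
t = -1/18 (t = 1/(-18) = -1/18 ≈ -0.055556)
6*(-15) - 25*H(t, 9) = 6*(-15) - 25*sqrt(-1/18 + 9) = -90 - 25*sqrt(322)/6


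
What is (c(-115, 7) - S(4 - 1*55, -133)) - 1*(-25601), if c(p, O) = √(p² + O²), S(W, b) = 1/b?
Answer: 3404934/133 + √13274 ≈ 25716.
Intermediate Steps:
c(p, O) = √(O² + p²)
(c(-115, 7) - S(4 - 1*55, -133)) - 1*(-25601) = (√(7² + (-115)²) - 1/(-133)) - 1*(-25601) = (√(49 + 13225) - 1*(-1/133)) + 25601 = (√13274 + 1/133) + 25601 = (1/133 + √13274) + 25601 = 3404934/133 + √13274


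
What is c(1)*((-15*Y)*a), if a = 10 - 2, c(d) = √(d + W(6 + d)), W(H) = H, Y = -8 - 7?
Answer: 3600*√2 ≈ 5091.2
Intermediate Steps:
Y = -15
c(d) = √(6 + 2*d) (c(d) = √(d + (6 + d)) = √(6 + 2*d))
a = 8
c(1)*((-15*Y)*a) = √(6 + 2*1)*(-15*(-15)*8) = √(6 + 2)*(225*8) = √8*1800 = (2*√2)*1800 = 3600*√2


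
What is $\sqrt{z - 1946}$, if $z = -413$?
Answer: $i \sqrt{2359} \approx 48.57 i$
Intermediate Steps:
$\sqrt{z - 1946} = \sqrt{-413 - 1946} = \sqrt{-2359} = i \sqrt{2359}$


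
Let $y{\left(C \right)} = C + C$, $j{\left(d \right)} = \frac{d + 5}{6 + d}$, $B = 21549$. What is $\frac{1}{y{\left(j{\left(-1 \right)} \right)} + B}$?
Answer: $\frac{5}{107753} \approx 4.6402 \cdot 10^{-5}$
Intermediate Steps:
$j{\left(d \right)} = \frac{5 + d}{6 + d}$
$y{\left(C \right)} = 2 C$
$\frac{1}{y{\left(j{\left(-1 \right)} \right)} + B} = \frac{1}{2 \frac{5 - 1}{6 - 1} + 21549} = \frac{1}{2 \cdot \frac{1}{5} \cdot 4 + 21549} = \frac{1}{2 \cdot \frac{4}{5} + 21549} = \frac{1}{\frac{8}{5} + 21549} = \frac{1}{\frac{107753}{5}} = \frac{5}{107753}$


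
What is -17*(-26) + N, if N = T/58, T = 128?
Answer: 12882/29 ≈ 444.21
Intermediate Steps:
N = 64/29 (N = 128/58 = 128*(1/58) = 64/29 ≈ 2.2069)
-17*(-26) + N = -17*(-26) + 64/29 = 442 + 64/29 = 12882/29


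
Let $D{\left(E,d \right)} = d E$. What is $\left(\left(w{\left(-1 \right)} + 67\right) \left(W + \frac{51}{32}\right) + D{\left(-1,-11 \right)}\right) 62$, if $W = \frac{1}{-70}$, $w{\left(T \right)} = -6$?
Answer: $\frac{3727099}{560} \approx 6655.5$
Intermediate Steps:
$D{\left(E,d \right)} = E d$
$W = - \frac{1}{70} \approx -0.014286$
$\left(\left(w{\left(-1 \right)} + 67\right) \left(W + \frac{51}{32}\right) + D{\left(-1,-11 \right)}\right) 62 = \left(\left(-6 + 67\right) \left(- \frac{1}{70} + \frac{51}{32}\right) - -11\right) 62 = \left(61 \left(- \frac{1}{70} + 51 \cdot \frac{1}{32}\right) + 11\right) 62 = \left(61 \left(- \frac{1}{70} + \frac{51}{32}\right) + 11\right) 62 = \left(61 \cdot \frac{1769}{1120} + 11\right) 62 = \left(\frac{107909}{1120} + 11\right) 62 = \frac{120229}{1120} \cdot 62 = \frac{3727099}{560}$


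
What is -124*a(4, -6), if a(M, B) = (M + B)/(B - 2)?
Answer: -31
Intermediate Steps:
a(M, B) = (B + M)/(-2 + B)
-124*a(4, -6) = -124*(-6 + 4)/(-2 - 6) = -124*(-2)/(-8) = -(-31)*(-2)/2 = -124*¼ = -31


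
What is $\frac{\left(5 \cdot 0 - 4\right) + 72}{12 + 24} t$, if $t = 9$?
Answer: $17$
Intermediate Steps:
$\frac{\left(5 \cdot 0 - 4\right) + 72}{12 + 24} t = \frac{\left(5 \cdot 0 - 4\right) + 72}{12 + 24} \cdot 9 = \frac{\left(0 - 4\right) + 72}{36} \cdot 9 = \left(-4 + 72\right) \frac{1}{36} \cdot 9 = 68 \cdot \frac{1}{36} \cdot 9 = \frac{17}{9} \cdot 9 = 17$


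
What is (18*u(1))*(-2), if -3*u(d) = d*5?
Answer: 60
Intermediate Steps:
u(d) = -5*d/3 (u(d) = -d*5/3 = -5*d/3)
(18*u(1))*(-2) = (18*(-5/3*1))*(-2) = (18*(-5/3))*(-2) = -30*(-2) = 60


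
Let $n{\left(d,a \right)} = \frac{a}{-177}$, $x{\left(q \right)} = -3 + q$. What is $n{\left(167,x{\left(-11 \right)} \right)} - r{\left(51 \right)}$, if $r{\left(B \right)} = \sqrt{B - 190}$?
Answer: $\frac{14}{177} - i \sqrt{139} \approx 0.079096 - 11.79 i$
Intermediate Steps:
$n{\left(d,a \right)} = - \frac{a}{177}$ ($n{\left(d,a \right)} = a \left(- \frac{1}{177}\right) = - \frac{a}{177}$)
$r{\left(B \right)} = \sqrt{-190 + B}$
$n{\left(167,x{\left(-11 \right)} \right)} - r{\left(51 \right)} = - \frac{-3 - 11}{177} - \sqrt{-190 + 51} = \left(- \frac{1}{177}\right) \left(-14\right) - \sqrt{-139} = \frac{14}{177} - i \sqrt{139}$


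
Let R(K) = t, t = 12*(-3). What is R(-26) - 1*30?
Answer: -66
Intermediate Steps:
t = -36
R(K) = -36
R(-26) - 1*30 = -36 - 1*30 = -36 - 30 = -66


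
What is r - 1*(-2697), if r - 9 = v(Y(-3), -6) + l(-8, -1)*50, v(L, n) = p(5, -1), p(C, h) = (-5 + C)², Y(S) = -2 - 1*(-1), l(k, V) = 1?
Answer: 2756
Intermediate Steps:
Y(S) = -1 (Y(S) = -2 + 1 = -1)
v(L, n) = 0 (v(L, n) = (-5 + 5)² = 0² = 0)
r = 59 (r = 9 + (0 + 1*50) = 9 + (0 + 50) = 9 + 50 = 59)
r - 1*(-2697) = 59 - 1*(-2697) = 59 + 2697 = 2756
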